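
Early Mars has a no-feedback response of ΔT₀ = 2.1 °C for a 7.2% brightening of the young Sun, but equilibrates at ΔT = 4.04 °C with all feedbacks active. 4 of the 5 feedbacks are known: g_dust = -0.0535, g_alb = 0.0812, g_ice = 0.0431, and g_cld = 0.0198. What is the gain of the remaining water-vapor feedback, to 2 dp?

Amplification A = ΔT/ΔT₀ = 4.04/2.1 = 1.924.
Total gain g = 1 − 1/A = 1 − 1/1.924 = 0.4802.
Known gains sum to -0.0535 + 0.0812 + 0.0431 + 0.0198 = 0.0906.
g_wv = 0.4802 − 0.0906 = 0.39.

0.39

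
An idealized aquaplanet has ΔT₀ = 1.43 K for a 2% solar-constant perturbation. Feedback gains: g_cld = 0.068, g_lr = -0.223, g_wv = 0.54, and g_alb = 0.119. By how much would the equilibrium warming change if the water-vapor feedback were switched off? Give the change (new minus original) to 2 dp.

-1.50 K

Original: g = 0.504, ΔT = 1.43/(1−0.504) = 2.8831 K.
Without water-vapor: g' = -0.036, ΔT' = 1.43/(1+0.036) = 1.3803 K.
Change = 1.3803 − 2.8831 = -1.50 K.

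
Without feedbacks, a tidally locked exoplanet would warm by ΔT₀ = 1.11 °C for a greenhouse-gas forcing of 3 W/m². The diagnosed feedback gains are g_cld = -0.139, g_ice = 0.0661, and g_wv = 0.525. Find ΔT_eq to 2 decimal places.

Total gain g = -0.139 + 0.0661 + 0.525 = 0.4521.
Amplification A = 1/(1 − 0.4521) = 1.825.
ΔT = 1.11 × 1.825 = 2.03 °C.

2.03 °C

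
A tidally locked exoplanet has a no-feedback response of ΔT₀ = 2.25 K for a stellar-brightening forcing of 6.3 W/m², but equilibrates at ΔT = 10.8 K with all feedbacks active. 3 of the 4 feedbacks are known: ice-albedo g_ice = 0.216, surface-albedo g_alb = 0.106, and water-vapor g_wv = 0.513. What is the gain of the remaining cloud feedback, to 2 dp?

-0.04

Amplification A = ΔT/ΔT₀ = 10.8/2.25 = 4.8.
Total gain g = 1 − 1/A = 1 − 1/4.8 = 0.7917.
Known gains sum to 0.216 + 0.106 + 0.513 = 0.835.
g_cld = 0.7917 − 0.835 = -0.04.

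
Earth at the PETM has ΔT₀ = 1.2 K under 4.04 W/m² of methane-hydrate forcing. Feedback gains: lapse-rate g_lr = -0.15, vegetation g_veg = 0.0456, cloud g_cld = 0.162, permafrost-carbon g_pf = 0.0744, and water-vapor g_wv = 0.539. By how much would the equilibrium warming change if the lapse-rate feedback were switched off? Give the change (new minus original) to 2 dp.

Original: g = 0.671, ΔT = 1.2/(1−0.671) = 3.6474 K.
Without lapse-rate: g' = 0.821, ΔT' = 1.2/(1−0.821) = 6.7039 K.
Change = 6.7039 − 3.6474 = 3.06 K.

3.06 K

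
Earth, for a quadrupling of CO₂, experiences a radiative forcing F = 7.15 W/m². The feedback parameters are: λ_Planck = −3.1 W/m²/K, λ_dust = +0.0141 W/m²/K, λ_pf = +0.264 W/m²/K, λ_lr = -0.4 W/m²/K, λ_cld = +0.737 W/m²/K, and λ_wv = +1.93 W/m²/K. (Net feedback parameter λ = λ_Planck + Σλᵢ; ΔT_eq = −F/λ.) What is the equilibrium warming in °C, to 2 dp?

Net feedback parameter λ = (−3.1) + (+0.0141) + (+0.264) + (-0.4) + (+0.737) + (+1.93) = -0.5549 W/m²/K.
ΔT = −F/λ = −7.15/(-0.5549) = 12.89 °C.

12.89 °C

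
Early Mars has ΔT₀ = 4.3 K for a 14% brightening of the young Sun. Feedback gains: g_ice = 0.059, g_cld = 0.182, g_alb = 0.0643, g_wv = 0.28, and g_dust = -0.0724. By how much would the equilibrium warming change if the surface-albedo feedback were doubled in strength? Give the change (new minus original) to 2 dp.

1.34 K

Original: g = 0.5129, ΔT = 4.3/(1−0.5129) = 8.8278 K.
With doubled surface-albedo: g' = 0.5772, ΔT' = 4.3/(1−0.5772) = 10.1703 K.
Change = 10.1703 − 8.8278 = 1.34 K.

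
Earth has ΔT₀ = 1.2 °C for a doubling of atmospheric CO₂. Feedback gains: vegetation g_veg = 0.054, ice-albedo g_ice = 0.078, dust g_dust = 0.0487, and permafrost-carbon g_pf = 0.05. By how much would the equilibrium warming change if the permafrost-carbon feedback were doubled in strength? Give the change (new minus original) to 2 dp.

Original: g = 0.2307, ΔT = 1.2/(1−0.2307) = 1.5599 °C.
With doubled permafrost-carbon: g' = 0.2807, ΔT' = 1.2/(1−0.2807) = 1.6683 °C.
Change = 1.6683 − 1.5599 = 0.11 °C.

0.11 °C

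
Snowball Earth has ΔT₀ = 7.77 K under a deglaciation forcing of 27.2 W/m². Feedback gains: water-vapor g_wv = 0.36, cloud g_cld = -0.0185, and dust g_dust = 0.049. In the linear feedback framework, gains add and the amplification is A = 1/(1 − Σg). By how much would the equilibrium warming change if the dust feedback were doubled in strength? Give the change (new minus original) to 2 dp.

1.11 K

Original: g = 0.3905, ΔT = 7.77/(1−0.3905) = 12.7482 K.
With doubled dust: g' = 0.4395, ΔT' = 7.77/(1−0.4395) = 13.8626 K.
Change = 13.8626 − 12.7482 = 1.11 K.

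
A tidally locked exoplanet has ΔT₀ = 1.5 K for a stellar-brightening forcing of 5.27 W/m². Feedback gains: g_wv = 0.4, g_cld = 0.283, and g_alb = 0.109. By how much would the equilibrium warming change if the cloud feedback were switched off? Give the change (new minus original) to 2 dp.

-4.16 K

Original: g = 0.792, ΔT = 1.5/(1−0.792) = 7.2115 K.
Without cloud: g' = 0.509, ΔT' = 1.5/(1−0.509) = 3.0550 K.
Change = 3.0550 − 7.2115 = -4.16 K.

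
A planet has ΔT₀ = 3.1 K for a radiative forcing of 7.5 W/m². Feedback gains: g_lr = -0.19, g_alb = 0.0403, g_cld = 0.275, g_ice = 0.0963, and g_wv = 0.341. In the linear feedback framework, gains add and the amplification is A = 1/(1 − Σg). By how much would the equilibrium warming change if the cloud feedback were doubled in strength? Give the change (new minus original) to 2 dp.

Original: g = 0.5626, ΔT = 3.1/(1−0.5626) = 7.0873 K.
With doubled cloud: g' = 0.8376, ΔT' = 3.1/(1−0.8376) = 19.0887 K.
Change = 19.0887 − 7.0873 = 12.00 K.

12.00 K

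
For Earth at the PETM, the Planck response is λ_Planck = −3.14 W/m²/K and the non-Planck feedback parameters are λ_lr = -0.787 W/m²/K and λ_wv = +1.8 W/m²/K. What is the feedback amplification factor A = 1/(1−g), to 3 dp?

Convert to gains: g_lr = -0.787/3.14 = -0.2506; g_wv = 1.8/3.14 = 0.5732.
Total gain g = 0.3226.
A = 1/(1 − 0.3226) = 1.476.

1.476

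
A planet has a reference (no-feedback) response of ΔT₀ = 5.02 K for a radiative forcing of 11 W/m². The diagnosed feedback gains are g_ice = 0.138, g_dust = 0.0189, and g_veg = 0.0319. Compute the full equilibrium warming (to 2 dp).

Total gain g = 0.138 + 0.0189 + 0.0319 = 0.1888.
Amplification A = 1/(1 − 0.1888) = 1.233.
ΔT = 5.02 × 1.233 = 6.19 K.

6.19 K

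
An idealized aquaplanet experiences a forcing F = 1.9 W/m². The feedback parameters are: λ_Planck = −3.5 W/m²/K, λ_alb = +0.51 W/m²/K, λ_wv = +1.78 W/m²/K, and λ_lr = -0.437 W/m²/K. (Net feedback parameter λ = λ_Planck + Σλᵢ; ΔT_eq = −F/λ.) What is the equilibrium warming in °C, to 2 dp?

Net feedback parameter λ = (−3.5) + (+0.51) + (+1.78) + (-0.437) = -1.647 W/m²/K.
ΔT = −F/λ = −1.9/(-1.647) = 1.15 °C.

1.15 °C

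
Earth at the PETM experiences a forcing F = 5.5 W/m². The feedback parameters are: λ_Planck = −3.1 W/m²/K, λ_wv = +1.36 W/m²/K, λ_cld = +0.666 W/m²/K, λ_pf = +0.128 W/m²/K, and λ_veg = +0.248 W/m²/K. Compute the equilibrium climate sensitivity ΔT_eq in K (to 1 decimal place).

Net feedback parameter λ = (−3.1) + (+1.36) + (+0.666) + (+0.128) + (+0.248) = -0.698 W/m²/K.
ΔT = −F/λ = −5.5/(-0.698) = 7.9 K.

7.9 K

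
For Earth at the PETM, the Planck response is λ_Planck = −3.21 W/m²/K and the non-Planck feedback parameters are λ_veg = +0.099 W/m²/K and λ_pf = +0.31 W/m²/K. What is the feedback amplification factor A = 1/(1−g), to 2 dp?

Convert to gains: g_veg = 0.099/3.21 = 0.03084; g_pf = 0.31/3.21 = 0.09657.
Total gain g = 0.12741.
A = 1/(1 − 0.12741) = 1.15.

1.15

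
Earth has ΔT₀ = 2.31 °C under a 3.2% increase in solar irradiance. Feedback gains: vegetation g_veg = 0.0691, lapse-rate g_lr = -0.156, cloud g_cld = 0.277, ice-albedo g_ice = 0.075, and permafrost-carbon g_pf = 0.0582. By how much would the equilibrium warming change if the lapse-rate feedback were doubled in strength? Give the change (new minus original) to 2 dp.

Original: g = 0.3233, ΔT = 2.31/(1−0.3233) = 3.4136 °C.
With doubled lapse-rate: g' = 0.1673, ΔT' = 2.31/(1−0.1673) = 2.7741 °C.
Change = 2.7741 − 3.4136 = -0.64 °C.

-0.64 °C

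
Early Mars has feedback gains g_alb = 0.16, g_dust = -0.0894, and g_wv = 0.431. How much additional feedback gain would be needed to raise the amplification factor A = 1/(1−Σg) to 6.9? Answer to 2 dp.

0.35

Current total gain = 0.5016.
Target gain for A = 6.9: g* = 1 − 1/6.9 = 0.8551.
Additional gain needed = 0.8551 − 0.5016 = 0.35.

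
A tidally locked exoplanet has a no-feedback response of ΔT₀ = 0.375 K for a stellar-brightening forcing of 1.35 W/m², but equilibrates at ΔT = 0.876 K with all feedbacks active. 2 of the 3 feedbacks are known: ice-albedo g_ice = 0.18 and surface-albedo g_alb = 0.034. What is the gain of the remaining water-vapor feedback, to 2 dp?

0.36

Amplification A = ΔT/ΔT₀ = 0.876/0.375 = 2.336.
Total gain g = 1 − 1/A = 1 − 1/2.336 = 0.5719.
Known gains sum to 0.18 + 0.034 = 0.214.
g_wv = 0.5719 − 0.214 = 0.36.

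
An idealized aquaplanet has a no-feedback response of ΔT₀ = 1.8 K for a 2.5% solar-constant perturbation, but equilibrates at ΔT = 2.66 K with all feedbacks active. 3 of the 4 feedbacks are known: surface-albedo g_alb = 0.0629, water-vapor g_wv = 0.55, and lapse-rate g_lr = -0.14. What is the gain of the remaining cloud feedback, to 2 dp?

-0.15

Amplification A = ΔT/ΔT₀ = 2.66/1.8 = 1.478.
Total gain g = 1 − 1/A = 1 − 1/1.478 = 0.3234.
Known gains sum to 0.0629 + 0.55 − 0.14 = 0.4729.
g_cld = 0.3234 − 0.4729 = -0.15.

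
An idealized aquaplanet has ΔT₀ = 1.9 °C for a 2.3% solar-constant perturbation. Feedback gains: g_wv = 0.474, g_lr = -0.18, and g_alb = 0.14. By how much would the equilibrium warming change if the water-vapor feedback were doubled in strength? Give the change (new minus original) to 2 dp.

Original: g = 0.434, ΔT = 1.9/(1−0.434) = 3.3569 °C.
With doubled water-vapor: g' = 0.908, ΔT' = 1.9/(1−0.908) = 20.6522 °C.
Change = 20.6522 − 3.3569 = 17.30 °C.

17.30 °C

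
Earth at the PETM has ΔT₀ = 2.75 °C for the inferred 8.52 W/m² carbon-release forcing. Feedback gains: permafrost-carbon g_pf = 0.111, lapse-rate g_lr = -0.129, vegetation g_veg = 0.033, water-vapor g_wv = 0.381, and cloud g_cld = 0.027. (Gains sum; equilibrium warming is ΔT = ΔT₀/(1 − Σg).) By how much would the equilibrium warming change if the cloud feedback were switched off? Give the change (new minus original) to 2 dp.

-0.21 °C

Original: g = 0.423, ΔT = 2.75/(1−0.423) = 4.7660 °C.
Without cloud: g' = 0.396, ΔT' = 2.75/(1−0.396) = 4.5530 °C.
Change = 4.5530 − 4.7660 = -0.21 °C.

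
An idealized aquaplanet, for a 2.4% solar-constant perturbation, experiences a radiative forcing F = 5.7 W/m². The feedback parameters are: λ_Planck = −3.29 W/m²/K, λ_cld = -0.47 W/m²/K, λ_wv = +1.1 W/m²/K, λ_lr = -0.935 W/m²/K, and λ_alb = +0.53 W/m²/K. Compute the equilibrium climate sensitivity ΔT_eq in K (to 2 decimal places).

Net feedback parameter λ = (−3.29) + (-0.47) + (+1.1) + (-0.935) + (+0.53) = -3.065 W/m²/K.
ΔT = −F/λ = −5.7/(-3.065) = 1.86 K.

1.86 K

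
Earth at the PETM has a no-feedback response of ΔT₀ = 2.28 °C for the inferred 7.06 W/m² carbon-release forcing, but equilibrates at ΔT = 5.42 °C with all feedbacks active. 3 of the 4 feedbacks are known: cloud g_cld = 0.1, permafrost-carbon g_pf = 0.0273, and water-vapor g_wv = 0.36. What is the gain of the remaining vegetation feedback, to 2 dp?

0.09

Amplification A = ΔT/ΔT₀ = 5.42/2.28 = 2.377.
Total gain g = 1 − 1/A = 1 − 1/2.377 = 0.5793.
Known gains sum to 0.1 + 0.0273 + 0.36 = 0.4873.
g_veg = 0.5793 − 0.4873 = 0.09.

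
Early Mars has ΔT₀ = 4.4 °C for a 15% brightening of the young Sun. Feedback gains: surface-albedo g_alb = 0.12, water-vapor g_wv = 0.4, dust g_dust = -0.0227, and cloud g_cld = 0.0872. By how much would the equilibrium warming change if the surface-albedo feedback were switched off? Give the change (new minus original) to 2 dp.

-2.37 °C

Original: g = 0.5845, ΔT = 4.4/(1−0.5845) = 10.5897 °C.
Without surface-albedo: g' = 0.4645, ΔT' = 4.4/(1−0.4645) = 8.2166 °C.
Change = 8.2166 − 10.5897 = -2.37 °C.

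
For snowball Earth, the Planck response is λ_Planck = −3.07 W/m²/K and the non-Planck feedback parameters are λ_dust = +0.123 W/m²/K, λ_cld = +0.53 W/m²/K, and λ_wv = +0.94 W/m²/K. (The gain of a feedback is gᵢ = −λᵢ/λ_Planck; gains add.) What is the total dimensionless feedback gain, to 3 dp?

Convert to gains: g_dust = 0.123/3.07 = 0.04007; g_cld = 0.53/3.07 = 0.1726; g_wv = 0.94/3.07 = 0.3062.
Total gain g = 0.51887.

0.519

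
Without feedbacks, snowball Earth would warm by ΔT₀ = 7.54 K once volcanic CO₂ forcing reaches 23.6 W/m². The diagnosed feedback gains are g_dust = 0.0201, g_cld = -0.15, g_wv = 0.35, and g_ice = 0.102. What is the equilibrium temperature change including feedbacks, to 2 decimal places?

11.12 K

Total gain g = 0.0201 − 0.15 + 0.35 + 0.102 = 0.3221.
Amplification A = 1/(1 − 0.3221) = 1.475.
ΔT = 7.54 × 1.475 = 11.12 K.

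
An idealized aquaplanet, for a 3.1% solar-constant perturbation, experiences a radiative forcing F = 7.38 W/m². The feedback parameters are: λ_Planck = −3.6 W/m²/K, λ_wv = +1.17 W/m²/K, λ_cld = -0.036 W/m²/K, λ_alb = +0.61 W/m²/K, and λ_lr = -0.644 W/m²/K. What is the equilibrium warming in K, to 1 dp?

3.0 K

Net feedback parameter λ = (−3.6) + (+1.17) + (-0.036) + (+0.61) + (-0.644) = -2.5 W/m²/K.
ΔT = −F/λ = −7.38/(-2.5) = 3.0 K.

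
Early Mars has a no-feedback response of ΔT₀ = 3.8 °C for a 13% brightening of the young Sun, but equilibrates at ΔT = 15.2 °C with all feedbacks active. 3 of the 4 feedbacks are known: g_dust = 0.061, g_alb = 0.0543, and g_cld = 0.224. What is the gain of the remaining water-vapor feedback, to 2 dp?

Amplification A = ΔT/ΔT₀ = 15.2/3.8 = 4.
Total gain g = 1 − 1/A = 1 − 1/4 = 0.75.
Known gains sum to 0.061 + 0.0543 + 0.224 = 0.3393.
g_wv = 0.75 − 0.3393 = 0.41.

0.41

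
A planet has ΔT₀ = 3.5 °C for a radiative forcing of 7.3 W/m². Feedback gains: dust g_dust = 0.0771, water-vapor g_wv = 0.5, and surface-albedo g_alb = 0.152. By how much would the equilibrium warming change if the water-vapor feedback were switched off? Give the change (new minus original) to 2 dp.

Original: g = 0.7291, ΔT = 3.5/(1−0.7291) = 12.9199 °C.
Without water-vapor: g' = 0.2291, ΔT' = 3.5/(1−0.2291) = 4.5401 °C.
Change = 4.5401 − 12.9199 = -8.38 °C.

-8.38 °C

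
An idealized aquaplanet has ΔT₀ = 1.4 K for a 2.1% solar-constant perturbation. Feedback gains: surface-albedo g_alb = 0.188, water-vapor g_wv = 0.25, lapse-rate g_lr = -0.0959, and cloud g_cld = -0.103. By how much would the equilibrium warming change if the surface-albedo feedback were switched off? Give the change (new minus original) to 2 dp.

Original: g = 0.2391, ΔT = 1.4/(1−0.2391) = 1.8399 K.
Without surface-albedo: g' = 0.0511, ΔT' = 1.4/(1−0.0511) = 1.4754 K.
Change = 1.4754 − 1.8399 = -0.36 K.

-0.36 K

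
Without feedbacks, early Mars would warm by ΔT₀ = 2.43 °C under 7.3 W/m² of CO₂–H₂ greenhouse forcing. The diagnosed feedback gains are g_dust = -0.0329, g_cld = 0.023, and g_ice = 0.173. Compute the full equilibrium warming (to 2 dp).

2.90 °C

Total gain g = -0.0329 + 0.023 + 0.173 = 0.1631.
Amplification A = 1/(1 − 0.1631) = 1.195.
ΔT = 2.43 × 1.195 = 2.90 °C.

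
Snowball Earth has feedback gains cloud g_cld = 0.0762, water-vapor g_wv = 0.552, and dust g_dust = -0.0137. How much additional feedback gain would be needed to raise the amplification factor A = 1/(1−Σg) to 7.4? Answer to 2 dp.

Current total gain = 0.6145.
Target gain for A = 7.4: g* = 1 − 1/7.4 = 0.8649.
Additional gain needed = 0.8649 − 0.6145 = 0.25.

0.25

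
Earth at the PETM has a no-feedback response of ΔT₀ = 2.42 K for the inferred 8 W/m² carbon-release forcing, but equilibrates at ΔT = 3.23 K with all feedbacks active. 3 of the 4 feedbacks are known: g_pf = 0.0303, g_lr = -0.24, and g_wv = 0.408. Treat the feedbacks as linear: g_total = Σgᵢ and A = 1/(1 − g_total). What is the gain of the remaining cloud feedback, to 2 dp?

0.05

Amplification A = ΔT/ΔT₀ = 3.23/2.42 = 1.335.
Total gain g = 1 − 1/A = 1 − 1/1.335 = 0.2509.
Known gains sum to 0.0303 − 0.24 + 0.408 = 0.1983.
g_cld = 0.2509 − 0.1983 = 0.05.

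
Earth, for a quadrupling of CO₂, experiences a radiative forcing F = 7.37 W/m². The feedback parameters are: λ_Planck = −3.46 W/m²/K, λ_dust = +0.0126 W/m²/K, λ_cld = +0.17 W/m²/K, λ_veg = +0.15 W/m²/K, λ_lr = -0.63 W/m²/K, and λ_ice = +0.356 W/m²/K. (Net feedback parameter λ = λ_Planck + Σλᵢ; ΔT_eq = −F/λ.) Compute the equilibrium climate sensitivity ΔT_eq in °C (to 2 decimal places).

Net feedback parameter λ = (−3.46) + (+0.0126) + (+0.17) + (+0.15) + (-0.63) + (+0.356) = -3.4014 W/m²/K.
ΔT = −F/λ = −7.37/(-3.4014) = 2.17 °C.

2.17 °C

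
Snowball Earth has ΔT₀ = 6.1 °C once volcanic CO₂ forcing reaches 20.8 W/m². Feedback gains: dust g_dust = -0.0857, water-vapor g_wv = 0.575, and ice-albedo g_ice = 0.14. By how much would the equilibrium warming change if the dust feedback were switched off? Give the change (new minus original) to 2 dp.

Original: g = 0.6293, ΔT = 6.1/(1−0.6293) = 16.4554 °C.
Without dust: g' = 0.715, ΔT' = 6.1/(1−0.715) = 21.4035 °C.
Change = 21.4035 − 16.4554 = 4.95 °C.

4.95 °C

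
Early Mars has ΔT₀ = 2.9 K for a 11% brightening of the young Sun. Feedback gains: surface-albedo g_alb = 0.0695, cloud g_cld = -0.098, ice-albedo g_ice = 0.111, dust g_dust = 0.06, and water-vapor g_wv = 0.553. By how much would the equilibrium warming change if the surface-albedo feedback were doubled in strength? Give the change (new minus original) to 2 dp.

Original: g = 0.6955, ΔT = 2.9/(1−0.6955) = 9.5238 K.
With doubled surface-albedo: g' = 0.765, ΔT' = 2.9/(1−0.765) = 12.3404 K.
Change = 12.3404 − 9.5238 = 2.82 K.

2.82 K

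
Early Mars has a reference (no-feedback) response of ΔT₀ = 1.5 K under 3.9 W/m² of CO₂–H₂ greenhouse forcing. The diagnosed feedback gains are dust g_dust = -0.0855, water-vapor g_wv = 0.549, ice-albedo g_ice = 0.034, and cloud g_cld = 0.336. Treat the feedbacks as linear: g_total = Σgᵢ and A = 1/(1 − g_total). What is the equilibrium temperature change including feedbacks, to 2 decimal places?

9.01 K

Total gain g = -0.0855 + 0.549 + 0.034 + 0.336 = 0.8335.
Amplification A = 1/(1 − 0.8335) = 6.006.
ΔT = 1.5 × 6.006 = 9.01 K.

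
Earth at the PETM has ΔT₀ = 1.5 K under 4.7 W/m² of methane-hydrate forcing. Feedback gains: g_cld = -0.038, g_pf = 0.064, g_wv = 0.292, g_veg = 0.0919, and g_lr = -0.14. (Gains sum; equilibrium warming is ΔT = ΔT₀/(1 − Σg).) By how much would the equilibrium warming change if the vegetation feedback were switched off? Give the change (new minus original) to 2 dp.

-0.23 K

Original: g = 0.2699, ΔT = 1.5/(1−0.2699) = 2.0545 K.
Without vegetation: g' = 0.178, ΔT' = 1.5/(1−0.178) = 1.8248 K.
Change = 1.8248 − 2.0545 = -0.23 K.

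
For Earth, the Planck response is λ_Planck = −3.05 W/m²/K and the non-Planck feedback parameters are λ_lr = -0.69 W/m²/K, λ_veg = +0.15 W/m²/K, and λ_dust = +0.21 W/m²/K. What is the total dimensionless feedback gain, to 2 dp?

Convert to gains: g_lr = -0.69/3.05 = -0.2262; g_veg = 0.15/3.05 = 0.04918; g_dust = 0.21/3.05 = 0.06885.
Total gain g = -0.10817.

-0.11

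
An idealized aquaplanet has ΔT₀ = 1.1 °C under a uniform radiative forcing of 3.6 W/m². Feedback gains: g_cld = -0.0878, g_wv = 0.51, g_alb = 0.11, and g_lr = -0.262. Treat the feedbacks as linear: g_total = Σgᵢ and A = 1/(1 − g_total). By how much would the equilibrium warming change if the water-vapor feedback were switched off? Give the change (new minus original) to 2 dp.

Original: g = 0.2702, ΔT = 1.1/(1−0.2702) = 1.5073 °C.
Without water-vapor: g' = -0.2398, ΔT' = 1.1/(1+0.2398) = 0.8872 °C.
Change = 0.8872 − 1.5073 = -0.62 °C.

-0.62 °C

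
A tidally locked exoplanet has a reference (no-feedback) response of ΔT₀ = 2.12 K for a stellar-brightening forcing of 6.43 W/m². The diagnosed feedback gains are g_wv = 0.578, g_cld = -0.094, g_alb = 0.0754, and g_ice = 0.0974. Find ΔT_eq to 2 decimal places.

Total gain g = 0.578 − 0.094 + 0.0754 + 0.0974 = 0.6568.
Amplification A = 1/(1 − 0.6568) = 2.914.
ΔT = 2.12 × 2.914 = 6.18 K.

6.18 K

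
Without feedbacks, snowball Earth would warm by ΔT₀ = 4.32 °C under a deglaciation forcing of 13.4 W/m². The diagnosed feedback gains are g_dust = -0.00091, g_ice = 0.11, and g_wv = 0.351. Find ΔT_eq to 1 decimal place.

Total gain g = -0.00091 + 0.11 + 0.351 = 0.46009.
Amplification A = 1/(1 − 0.46009) = 1.852.
ΔT = 4.32 × 1.852 = 8.0 °C.

8.0 °C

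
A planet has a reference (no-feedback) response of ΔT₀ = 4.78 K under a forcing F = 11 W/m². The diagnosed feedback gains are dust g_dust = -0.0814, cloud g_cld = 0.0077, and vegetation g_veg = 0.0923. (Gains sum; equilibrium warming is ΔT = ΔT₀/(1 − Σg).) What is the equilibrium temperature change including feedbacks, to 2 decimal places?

Total gain g = -0.0814 + 0.0077 + 0.0923 = 0.0186.
Amplification A = 1/(1 − 0.0186) = 1.019.
ΔT = 4.78 × 1.019 = 4.87 K.

4.87 K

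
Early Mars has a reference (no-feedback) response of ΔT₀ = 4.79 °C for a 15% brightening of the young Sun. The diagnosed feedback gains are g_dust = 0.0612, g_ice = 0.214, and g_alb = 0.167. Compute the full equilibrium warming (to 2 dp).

Total gain g = 0.0612 + 0.214 + 0.167 = 0.4422.
Amplification A = 1/(1 − 0.4422) = 1.793.
ΔT = 4.79 × 1.793 = 8.59 °C.

8.59 °C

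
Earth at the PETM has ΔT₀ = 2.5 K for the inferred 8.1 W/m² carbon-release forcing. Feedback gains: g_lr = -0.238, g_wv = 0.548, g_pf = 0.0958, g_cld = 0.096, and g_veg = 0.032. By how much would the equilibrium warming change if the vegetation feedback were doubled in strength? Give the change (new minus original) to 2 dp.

Original: g = 0.5338, ΔT = 2.5/(1−0.5338) = 5.3625 K.
With doubled vegetation: g' = 0.5658, ΔT' = 2.5/(1−0.5658) = 5.7577 K.
Change = 5.7577 − 5.3625 = 0.40 K.

0.40 K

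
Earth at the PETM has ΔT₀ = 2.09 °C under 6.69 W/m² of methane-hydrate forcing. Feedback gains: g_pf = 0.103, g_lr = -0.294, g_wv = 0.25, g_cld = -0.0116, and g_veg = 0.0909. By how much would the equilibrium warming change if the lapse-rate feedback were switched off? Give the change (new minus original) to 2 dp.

Original: g = 0.1383, ΔT = 2.09/(1−0.1383) = 2.4254 °C.
Without lapse-rate: g' = 0.4323, ΔT' = 2.09/(1−0.4323) = 3.6815 °C.
Change = 3.6815 − 2.4254 = 1.26 °C.

1.26 °C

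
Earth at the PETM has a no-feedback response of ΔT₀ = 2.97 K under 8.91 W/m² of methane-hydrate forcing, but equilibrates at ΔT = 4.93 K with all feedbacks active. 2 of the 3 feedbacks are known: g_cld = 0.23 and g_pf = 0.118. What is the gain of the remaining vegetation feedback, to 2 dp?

Amplification A = ΔT/ΔT₀ = 4.93/2.97 = 1.66.
Total gain g = 1 − 1/A = 1 − 1/1.66 = 0.3976.
Known gains sum to 0.23 + 0.118 = 0.348.
g_veg = 0.3976 − 0.348 = 0.05.

0.05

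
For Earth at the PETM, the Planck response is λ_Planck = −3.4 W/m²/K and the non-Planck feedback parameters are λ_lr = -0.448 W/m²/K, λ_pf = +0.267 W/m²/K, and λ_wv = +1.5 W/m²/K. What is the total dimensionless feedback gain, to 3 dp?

Convert to gains: g_lr = -0.448/3.4 = -0.1318; g_pf = 0.267/3.4 = 0.07853; g_wv = 1.5/3.4 = 0.4412.
Total gain g = 0.38793.

0.388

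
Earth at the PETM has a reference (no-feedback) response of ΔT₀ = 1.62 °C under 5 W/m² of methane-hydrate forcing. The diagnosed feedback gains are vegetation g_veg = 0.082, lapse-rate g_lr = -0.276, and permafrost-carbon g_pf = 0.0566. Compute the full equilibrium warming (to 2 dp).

1.42 °C

Total gain g = 0.082 − 0.276 + 0.0566 = -0.1374.
Amplification A = 1/(1 + 0.1374) = 0.8792.
ΔT = 1.62 × 0.8792 = 1.42 °C.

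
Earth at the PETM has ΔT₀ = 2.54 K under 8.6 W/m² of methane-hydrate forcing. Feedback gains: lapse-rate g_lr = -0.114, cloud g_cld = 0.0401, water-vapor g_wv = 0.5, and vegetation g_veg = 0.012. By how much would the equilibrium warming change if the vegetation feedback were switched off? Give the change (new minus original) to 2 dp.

-0.09 K

Original: g = 0.4381, ΔT = 2.54/(1−0.4381) = 4.5204 K.
Without vegetation: g' = 0.4261, ΔT' = 2.54/(1−0.4261) = 4.4259 K.
Change = 4.4259 − 4.5204 = -0.09 K.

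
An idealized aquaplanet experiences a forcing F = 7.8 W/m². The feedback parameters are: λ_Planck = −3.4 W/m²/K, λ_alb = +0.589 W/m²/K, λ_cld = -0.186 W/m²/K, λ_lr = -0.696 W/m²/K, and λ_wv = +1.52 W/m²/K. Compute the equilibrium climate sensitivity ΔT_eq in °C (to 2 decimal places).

3.59 °C

Net feedback parameter λ = (−3.4) + (+0.589) + (-0.186) + (-0.696) + (+1.52) = -2.173 W/m²/K.
ΔT = −F/λ = −7.8/(-2.173) = 3.59 °C.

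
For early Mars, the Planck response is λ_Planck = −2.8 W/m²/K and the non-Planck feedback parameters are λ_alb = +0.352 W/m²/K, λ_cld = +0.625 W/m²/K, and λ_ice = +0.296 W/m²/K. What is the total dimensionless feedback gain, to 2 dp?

Convert to gains: g_alb = 0.352/2.8 = 0.1257; g_cld = 0.625/2.8 = 0.2232; g_ice = 0.296/2.8 = 0.1057.
Total gain g = 0.4546.

0.45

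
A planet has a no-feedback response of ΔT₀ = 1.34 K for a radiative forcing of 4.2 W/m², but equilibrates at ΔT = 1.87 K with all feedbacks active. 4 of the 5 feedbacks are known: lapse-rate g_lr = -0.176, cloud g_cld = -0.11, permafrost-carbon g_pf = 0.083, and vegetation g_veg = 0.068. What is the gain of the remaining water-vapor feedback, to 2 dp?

0.42

Amplification A = ΔT/ΔT₀ = 1.87/1.34 = 1.396.
Total gain g = 1 − 1/A = 1 − 1/1.396 = 0.2837.
Known gains sum to -0.176 − 0.11 + 0.083 + 0.068 = -0.135.
g_wv = 0.2837 + 0.135 = 0.42.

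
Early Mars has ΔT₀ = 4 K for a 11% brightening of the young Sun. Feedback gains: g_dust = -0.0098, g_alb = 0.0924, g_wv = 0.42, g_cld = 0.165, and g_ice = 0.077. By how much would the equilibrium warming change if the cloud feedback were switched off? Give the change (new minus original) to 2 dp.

Original: g = 0.7446, ΔT = 4/(1−0.7446) = 15.6617 K.
Without cloud: g' = 0.5796, ΔT' = 4/(1−0.5796) = 9.5147 K.
Change = 9.5147 − 15.6617 = -6.15 K.

-6.15 K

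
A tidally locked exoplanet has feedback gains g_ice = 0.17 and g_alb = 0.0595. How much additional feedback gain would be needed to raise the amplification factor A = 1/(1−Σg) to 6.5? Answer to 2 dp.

Current total gain = 0.2295.
Target gain for A = 6.5: g* = 1 − 1/6.5 = 0.8462.
Additional gain needed = 0.8462 − 0.2295 = 0.62.

0.62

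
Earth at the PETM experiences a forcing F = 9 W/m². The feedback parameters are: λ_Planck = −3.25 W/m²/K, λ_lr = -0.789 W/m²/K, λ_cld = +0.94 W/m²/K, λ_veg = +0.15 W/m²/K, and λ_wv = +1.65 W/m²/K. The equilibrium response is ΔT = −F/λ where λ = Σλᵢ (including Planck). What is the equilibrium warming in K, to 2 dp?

6.93 K

Net feedback parameter λ = (−3.25) + (-0.789) + (+0.94) + (+0.15) + (+1.65) = -1.299 W/m²/K.
ΔT = −F/λ = −9/(-1.299) = 6.93 K.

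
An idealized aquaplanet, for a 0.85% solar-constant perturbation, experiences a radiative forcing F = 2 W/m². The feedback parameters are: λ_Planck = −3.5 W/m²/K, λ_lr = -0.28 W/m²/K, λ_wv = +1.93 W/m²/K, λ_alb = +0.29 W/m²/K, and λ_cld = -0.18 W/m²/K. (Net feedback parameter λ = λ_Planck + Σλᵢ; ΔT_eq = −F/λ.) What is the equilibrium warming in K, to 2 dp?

Net feedback parameter λ = (−3.5) + (-0.28) + (+1.93) + (+0.29) + (-0.18) = -1.74 W/m²/K.
ΔT = −F/λ = −2/(-1.74) = 1.15 K.

1.15 K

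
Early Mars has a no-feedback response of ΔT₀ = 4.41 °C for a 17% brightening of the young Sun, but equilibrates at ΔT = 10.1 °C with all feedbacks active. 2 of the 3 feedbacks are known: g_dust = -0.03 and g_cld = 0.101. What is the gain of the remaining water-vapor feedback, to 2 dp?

Amplification A = ΔT/ΔT₀ = 10.1/4.41 = 2.29.
Total gain g = 1 − 1/A = 1 − 1/2.29 = 0.5633.
Known gains sum to -0.03 + 0.101 = 0.071.
g_wv = 0.5633 − 0.071 = 0.49.

0.49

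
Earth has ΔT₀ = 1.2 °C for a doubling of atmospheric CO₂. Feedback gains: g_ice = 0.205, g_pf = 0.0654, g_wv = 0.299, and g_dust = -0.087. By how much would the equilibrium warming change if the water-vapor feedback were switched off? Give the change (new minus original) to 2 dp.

-0.85 °C

Original: g = 0.4824, ΔT = 1.2/(1−0.4824) = 2.3184 °C.
Without water-vapor: g' = 0.1834, ΔT' = 1.2/(1−0.1834) = 1.4695 °C.
Change = 1.4695 − 2.3184 = -0.85 °C.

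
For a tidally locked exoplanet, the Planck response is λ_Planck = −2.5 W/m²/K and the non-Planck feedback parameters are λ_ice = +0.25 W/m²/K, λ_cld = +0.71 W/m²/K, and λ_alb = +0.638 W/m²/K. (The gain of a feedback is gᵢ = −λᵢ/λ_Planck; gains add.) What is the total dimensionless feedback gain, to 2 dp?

0.64

Convert to gains: g_ice = 0.25/2.5 = 0.1; g_cld = 0.71/2.5 = 0.284; g_alb = 0.638/2.5 = 0.2552.
Total gain g = 0.6392.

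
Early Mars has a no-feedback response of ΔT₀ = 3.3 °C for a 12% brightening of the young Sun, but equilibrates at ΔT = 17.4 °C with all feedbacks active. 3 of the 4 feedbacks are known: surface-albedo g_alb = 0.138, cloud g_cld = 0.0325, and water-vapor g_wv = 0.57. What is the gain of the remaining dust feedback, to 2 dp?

Amplification A = ΔT/ΔT₀ = 17.4/3.3 = 5.273.
Total gain g = 1 − 1/A = 1 − 1/5.273 = 0.8104.
Known gains sum to 0.138 + 0.0325 + 0.57 = 0.7405.
g_dust = 0.8104 − 0.7405 = 0.07.

0.07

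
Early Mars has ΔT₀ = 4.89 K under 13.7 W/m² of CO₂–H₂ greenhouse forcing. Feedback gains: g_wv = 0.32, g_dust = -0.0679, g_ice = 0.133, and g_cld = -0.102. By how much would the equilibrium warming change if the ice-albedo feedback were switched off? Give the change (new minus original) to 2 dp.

-1.07 K

Original: g = 0.2831, ΔT = 4.89/(1−0.2831) = 6.8210 K.
Without ice-albedo: g' = 0.1501, ΔT' = 4.89/(1−0.1501) = 5.7536 K.
Change = 5.7536 − 6.8210 = -1.07 K.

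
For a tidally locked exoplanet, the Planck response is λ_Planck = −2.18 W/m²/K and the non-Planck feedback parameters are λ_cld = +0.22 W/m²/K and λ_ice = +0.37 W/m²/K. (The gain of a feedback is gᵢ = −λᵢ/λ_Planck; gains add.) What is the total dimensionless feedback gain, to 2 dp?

0.27

Convert to gains: g_cld = 0.22/2.18 = 0.1009; g_ice = 0.37/2.18 = 0.1697.
Total gain g = 0.2706.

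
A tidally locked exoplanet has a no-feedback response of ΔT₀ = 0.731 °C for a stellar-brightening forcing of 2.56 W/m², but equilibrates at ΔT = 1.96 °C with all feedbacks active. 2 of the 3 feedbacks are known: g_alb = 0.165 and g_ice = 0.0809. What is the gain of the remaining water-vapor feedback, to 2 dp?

Amplification A = ΔT/ΔT₀ = 1.96/0.731 = 2.681.
Total gain g = 1 − 1/A = 1 − 1/2.681 = 0.627.
Known gains sum to 0.165 + 0.0809 = 0.2459.
g_wv = 0.627 − 0.2459 = 0.38.

0.38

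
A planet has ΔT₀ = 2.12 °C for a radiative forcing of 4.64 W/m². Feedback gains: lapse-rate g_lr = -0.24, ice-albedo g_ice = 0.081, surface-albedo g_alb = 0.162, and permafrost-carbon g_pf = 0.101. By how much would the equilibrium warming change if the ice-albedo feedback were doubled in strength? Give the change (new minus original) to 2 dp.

0.24 °C

Original: g = 0.104, ΔT = 2.12/(1−0.104) = 2.3661 °C.
With doubled ice-albedo: g' = 0.185, ΔT' = 2.12/(1−0.185) = 2.6012 °C.
Change = 2.6012 − 2.3661 = 0.24 °C.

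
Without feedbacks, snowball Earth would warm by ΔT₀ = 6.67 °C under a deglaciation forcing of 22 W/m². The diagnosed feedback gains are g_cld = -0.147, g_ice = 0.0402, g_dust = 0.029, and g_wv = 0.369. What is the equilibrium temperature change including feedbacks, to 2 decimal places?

Total gain g = -0.147 + 0.0402 + 0.029 + 0.369 = 0.2912.
Amplification A = 1/(1 − 0.2912) = 1.411.
ΔT = 6.67 × 1.411 = 9.41 °C.

9.41 °C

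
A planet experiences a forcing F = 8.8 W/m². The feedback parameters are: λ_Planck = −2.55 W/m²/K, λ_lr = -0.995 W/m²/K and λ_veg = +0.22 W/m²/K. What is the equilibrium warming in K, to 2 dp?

2.65 K

Net feedback parameter λ = (−2.55) + (-0.995) + (+0.22) = -3.325 W/m²/K.
ΔT = −F/λ = −8.8/(-3.325) = 2.65 K.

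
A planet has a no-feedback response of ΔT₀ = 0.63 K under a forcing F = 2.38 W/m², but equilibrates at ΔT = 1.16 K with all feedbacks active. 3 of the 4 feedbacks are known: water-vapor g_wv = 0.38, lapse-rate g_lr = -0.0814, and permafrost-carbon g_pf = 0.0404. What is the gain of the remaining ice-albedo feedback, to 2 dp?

0.12

Amplification A = ΔT/ΔT₀ = 1.16/0.63 = 1.841.
Total gain g = 1 − 1/A = 1 − 1/1.841 = 0.4568.
Known gains sum to 0.38 − 0.0814 + 0.0404 = 0.339.
g_ice = 0.4568 − 0.339 = 0.12.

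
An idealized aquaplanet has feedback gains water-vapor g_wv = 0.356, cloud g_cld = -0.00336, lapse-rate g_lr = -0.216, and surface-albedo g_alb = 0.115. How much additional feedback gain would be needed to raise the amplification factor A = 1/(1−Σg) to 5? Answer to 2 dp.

0.55

Current total gain = 0.25164.
Target gain for A = 5: g* = 1 − 1/5 = 0.8.
Additional gain needed = 0.8 − 0.25164 = 0.55.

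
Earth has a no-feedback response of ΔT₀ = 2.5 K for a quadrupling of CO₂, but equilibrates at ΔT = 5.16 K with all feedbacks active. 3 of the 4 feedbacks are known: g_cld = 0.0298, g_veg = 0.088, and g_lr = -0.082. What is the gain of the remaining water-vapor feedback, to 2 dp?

Amplification A = ΔT/ΔT₀ = 5.16/2.5 = 2.064.
Total gain g = 1 − 1/A = 1 − 1/2.064 = 0.5155.
Known gains sum to 0.0298 + 0.088 − 0.082 = 0.0358.
g_wv = 0.5155 − 0.0358 = 0.48.

0.48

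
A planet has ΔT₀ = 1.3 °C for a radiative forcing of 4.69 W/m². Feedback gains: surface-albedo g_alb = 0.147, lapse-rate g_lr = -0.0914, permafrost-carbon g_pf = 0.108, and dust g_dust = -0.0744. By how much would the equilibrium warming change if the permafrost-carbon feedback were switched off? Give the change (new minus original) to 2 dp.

Original: g = 0.0892, ΔT = 1.3/(1−0.0892) = 1.4273 °C.
Without permafrost-carbon: g' = -0.0188, ΔT' = 1.3/(1+0.0188) = 1.2760 °C.
Change = 1.2760 − 1.4273 = -0.15 °C.

-0.15 °C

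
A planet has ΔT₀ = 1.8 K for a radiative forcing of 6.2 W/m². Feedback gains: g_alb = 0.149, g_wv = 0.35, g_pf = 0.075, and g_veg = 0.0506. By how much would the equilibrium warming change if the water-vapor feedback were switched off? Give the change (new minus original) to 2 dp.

-2.31 K

Original: g = 0.6246, ΔT = 1.8/(1−0.6246) = 4.7949 K.
Without water-vapor: g' = 0.2746, ΔT' = 1.8/(1−0.2746) = 2.4814 K.
Change = 2.4814 − 4.7949 = -2.31 K.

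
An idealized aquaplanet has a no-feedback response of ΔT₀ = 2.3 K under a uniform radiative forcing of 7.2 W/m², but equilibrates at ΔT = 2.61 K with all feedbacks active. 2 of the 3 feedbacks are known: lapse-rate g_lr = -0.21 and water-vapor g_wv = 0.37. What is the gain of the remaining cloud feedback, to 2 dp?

Amplification A = ΔT/ΔT₀ = 2.61/2.3 = 1.135.
Total gain g = 1 − 1/A = 1 − 1/1.135 = 0.1189.
Known gains sum to -0.21 + 0.37 = 0.16.
g_cld = 0.1189 − 0.16 = -0.04.

-0.04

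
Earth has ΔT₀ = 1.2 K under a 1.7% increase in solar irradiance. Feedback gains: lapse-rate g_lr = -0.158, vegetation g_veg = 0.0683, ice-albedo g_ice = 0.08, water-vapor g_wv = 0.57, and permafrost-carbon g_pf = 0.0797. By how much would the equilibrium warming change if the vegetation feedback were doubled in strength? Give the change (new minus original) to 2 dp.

0.78 K

Original: g = 0.64, ΔT = 1.2/(1−0.64) = 3.3333 K.
With doubled vegetation: g' = 0.7083, ΔT' = 1.2/(1−0.7083) = 4.1138 K.
Change = 4.1138 − 3.3333 = 0.78 K.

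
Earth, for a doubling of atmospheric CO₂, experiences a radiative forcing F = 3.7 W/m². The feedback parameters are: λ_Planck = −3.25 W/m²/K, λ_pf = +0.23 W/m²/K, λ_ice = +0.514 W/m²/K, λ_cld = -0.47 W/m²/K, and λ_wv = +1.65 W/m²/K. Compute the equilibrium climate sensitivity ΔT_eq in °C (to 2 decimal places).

Net feedback parameter λ = (−3.25) + (+0.23) + (+0.514) + (-0.47) + (+1.65) = -1.326 W/m²/K.
ΔT = −F/λ = −3.7/(-1.326) = 2.79 °C.

2.79 °C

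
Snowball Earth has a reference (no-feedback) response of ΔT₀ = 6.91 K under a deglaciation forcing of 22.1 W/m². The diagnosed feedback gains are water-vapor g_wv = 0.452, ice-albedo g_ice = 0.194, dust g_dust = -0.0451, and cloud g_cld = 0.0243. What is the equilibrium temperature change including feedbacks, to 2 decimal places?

Total gain g = 0.452 + 0.194 − 0.0451 + 0.0243 = 0.6252.
Amplification A = 1/(1 − 0.6252) = 2.668.
ΔT = 6.91 × 2.668 = 18.44 K.

18.44 K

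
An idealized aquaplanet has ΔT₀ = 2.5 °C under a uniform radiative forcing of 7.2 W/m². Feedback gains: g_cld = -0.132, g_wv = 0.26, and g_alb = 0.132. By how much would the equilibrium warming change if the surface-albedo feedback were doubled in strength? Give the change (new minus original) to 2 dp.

0.73 °C

Original: g = 0.26, ΔT = 2.5/(1−0.26) = 3.3784 °C.
With doubled surface-albedo: g' = 0.392, ΔT' = 2.5/(1−0.392) = 4.1118 °C.
Change = 4.1118 − 3.3784 = 0.73 °C.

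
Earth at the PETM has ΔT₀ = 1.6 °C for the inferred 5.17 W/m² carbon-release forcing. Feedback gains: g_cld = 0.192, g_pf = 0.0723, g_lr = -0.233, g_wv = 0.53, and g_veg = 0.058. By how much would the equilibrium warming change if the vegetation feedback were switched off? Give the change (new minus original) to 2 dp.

Original: g = 0.6193, ΔT = 1.6/(1−0.6193) = 4.2028 °C.
Without vegetation: g' = 0.5613, ΔT' = 1.6/(1−0.5613) = 3.6471 °C.
Change = 3.6471 − 4.2028 = -0.56 °C.

-0.56 °C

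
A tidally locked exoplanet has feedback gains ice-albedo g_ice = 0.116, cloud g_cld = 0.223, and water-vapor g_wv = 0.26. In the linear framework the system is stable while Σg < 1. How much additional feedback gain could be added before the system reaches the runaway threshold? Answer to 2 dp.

Current total gain = 0.116 + 0.223 + 0.26 = 0.599.
Margin to runaway = 1 − 0.599 = 0.40.

0.40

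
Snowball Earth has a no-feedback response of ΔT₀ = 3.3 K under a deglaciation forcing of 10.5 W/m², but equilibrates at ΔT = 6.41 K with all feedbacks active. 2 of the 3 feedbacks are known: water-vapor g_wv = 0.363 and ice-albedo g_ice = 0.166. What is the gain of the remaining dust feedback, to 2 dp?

-0.04

Amplification A = ΔT/ΔT₀ = 6.41/3.3 = 1.942.
Total gain g = 1 − 1/A = 1 − 1/1.942 = 0.4851.
Known gains sum to 0.363 + 0.166 = 0.529.
g_dust = 0.4851 − 0.529 = -0.04.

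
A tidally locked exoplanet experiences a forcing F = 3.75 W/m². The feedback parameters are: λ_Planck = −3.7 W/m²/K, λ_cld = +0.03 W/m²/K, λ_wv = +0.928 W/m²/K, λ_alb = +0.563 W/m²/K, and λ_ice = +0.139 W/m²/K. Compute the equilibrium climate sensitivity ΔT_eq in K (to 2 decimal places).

1.84 K

Net feedback parameter λ = (−3.7) + (+0.03) + (+0.928) + (+0.563) + (+0.139) = -2.04 W/m²/K.
ΔT = −F/λ = −3.75/(-2.04) = 1.84 K.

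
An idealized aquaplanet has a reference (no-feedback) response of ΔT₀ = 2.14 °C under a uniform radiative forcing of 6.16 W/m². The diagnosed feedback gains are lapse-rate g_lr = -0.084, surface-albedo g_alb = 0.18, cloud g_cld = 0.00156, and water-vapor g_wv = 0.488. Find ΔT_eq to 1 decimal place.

Total gain g = -0.084 + 0.18 + 0.00156 + 0.488 = 0.58556.
Amplification A = 1/(1 − 0.58556) = 2.413.
ΔT = 2.14 × 2.413 = 5.2 °C.

5.2 °C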